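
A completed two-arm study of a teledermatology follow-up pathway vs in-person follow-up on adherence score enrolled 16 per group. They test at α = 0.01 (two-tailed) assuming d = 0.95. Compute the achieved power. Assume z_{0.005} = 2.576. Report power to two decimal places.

power ≈ 0.54

For two equal groups, power = Φ(d·√(n/2) − z_{α/2}).
d·√(n/2) = 0.95 × √(16/2) = 0.95 × 2.828 = 2.687.
z_β = 2.687 − 2.576 = 0.111.
Power = Φ(0.111) = 0.544.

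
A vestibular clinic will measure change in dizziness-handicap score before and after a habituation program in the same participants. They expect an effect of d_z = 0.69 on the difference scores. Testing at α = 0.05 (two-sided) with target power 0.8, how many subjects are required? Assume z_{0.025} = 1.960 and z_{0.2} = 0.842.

n = 17 pairs

For a paired (one-sample on differences) test: n = ((z_{α/2} + z_β) / d)².
z_{α/2} + z_β = 1.960 + 0.842 = 2.802.
n = (2.802 / 0.69)² = 4.061² = 16.49.
Round up.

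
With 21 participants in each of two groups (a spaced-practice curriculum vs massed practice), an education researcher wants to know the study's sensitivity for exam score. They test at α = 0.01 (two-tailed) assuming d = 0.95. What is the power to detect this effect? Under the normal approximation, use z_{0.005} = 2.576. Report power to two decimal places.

power ≈ 0.69

For two equal groups, power = Φ(d·√(n/2) − z_{α/2}).
d·√(n/2) = 0.95 × √(21/2) = 0.95 × 3.240 = 3.078.
z_β = 3.078 − 2.576 = 0.502.
Power = Φ(0.502) = 0.692.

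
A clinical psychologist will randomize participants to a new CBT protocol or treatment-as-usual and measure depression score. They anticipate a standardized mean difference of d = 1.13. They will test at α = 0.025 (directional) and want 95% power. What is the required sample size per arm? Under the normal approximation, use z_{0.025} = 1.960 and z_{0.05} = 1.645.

n = 21 per group

For two independent groups with equal n: n = 2·((z_{α} + z_β) / d)².
z_{α} + z_β = 1.960 + 1.645 = 3.605.
n = 2 × (3.605 / 1.13)² = 2 × 3.190² = 2 × 10.18 = 20.4.
Round up to the next whole participant.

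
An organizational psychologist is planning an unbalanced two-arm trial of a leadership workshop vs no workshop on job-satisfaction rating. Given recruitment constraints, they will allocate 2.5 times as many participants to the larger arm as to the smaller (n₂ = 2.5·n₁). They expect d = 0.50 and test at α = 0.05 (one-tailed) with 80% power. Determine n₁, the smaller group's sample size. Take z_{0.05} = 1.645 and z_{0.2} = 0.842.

With allocation ratio k = n₂/n₁ = 2.5, Var(x̄₁−x̄₂) = σ²(1/n₁ + 1/(k·n₁)) = σ²·(k+1)/(k·n₁).
So n₁ = (1 + 1/k)·((z_{α} + z_β)/d)² = 1.400 × (2.487/0.50)².
n₁ = 1.400 × 24.74 = 34.6.
Round up: n₁ = 35, giving n₂ = ⌈2.5 × 35⌉ = ⌈87.5⌉ = 88.

n₁ = 35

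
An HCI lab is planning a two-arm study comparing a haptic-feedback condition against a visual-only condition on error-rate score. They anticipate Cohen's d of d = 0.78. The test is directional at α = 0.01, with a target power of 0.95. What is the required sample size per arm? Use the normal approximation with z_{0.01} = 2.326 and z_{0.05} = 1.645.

For two independent groups with equal n: n = 2·((z_{α} + z_β) / d)².
z_{α} + z_β = 2.326 + 1.645 = 3.971.
n = 2 × (3.971 / 0.78)² = 2 × 5.091² = 2 × 25.92 = 51.8.
Round up to the next whole participant.

n = 52 per group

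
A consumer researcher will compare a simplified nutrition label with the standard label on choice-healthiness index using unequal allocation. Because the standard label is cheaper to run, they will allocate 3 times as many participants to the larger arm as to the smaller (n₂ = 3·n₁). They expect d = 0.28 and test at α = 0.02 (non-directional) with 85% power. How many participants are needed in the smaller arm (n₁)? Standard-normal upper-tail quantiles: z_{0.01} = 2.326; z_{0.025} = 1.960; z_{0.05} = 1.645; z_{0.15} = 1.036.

n₁ = 193

With allocation ratio k = n₂/n₁ = 3, Var(x̄₁−x̄₂) = σ²(1/n₁ + 1/(k·n₁)) = σ²·(k+1)/(k·n₁).
So n₁ = (1 + 1/k)·((z_{α/2} + z_β)/d)² = 1.333 × (3.362/0.28)².
n₁ = 1.333 × 144.17 = 192.2.
Round up: n₁ = 193, giving n₂ = 3 × 193 = 579.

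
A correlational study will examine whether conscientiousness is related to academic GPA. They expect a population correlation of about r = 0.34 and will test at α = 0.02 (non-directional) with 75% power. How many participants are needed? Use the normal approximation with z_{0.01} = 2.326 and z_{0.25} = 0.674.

Fisher's z: C = ½·ln((1+r)/(1−r)) = ½·ln(2.0303) = 0.3541.
n = ((z_{α/2} + z_β)/C)² + 3.
(2.326 + 0.674) / 0.3541 = 3.000 / 0.3541 = 8.472.
n = 8.472² + 3 = 71.78 + 3 = 74.8.
Round up.

n = 75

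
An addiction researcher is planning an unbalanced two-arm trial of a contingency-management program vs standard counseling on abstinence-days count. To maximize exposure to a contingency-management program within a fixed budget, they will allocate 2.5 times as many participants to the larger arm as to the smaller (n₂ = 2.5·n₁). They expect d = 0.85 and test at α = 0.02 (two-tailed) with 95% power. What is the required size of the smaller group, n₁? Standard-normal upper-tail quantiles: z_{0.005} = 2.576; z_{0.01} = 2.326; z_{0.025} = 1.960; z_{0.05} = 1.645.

With allocation ratio k = n₂/n₁ = 2.5, Var(x̄₁−x̄₂) = σ²(1/n₁ + 1/(k·n₁)) = σ²·(k+1)/(k·n₁).
So n₁ = (1 + 1/k)·((z_{α/2} + z_β)/d)² = 1.400 × (3.971/0.85)².
n₁ = 1.400 × 21.83 = 30.6.
Round up: n₁ = 31, giving n₂ = ⌈2.5 × 31⌉ = ⌈77.5⌉ = 78.

n₁ = 31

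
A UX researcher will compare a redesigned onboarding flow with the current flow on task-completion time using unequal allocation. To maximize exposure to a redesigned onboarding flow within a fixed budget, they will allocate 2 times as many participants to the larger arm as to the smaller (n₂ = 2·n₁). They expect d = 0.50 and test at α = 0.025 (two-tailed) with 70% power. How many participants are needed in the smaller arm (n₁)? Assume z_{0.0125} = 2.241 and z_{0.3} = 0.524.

n₁ = 46

With allocation ratio k = n₂/n₁ = 2, Var(x̄₁−x̄₂) = σ²(1/n₁ + 1/(k·n₁)) = σ²·(k+1)/(k·n₁).
So n₁ = (1 + 1/k)·((z_{α/2} + z_β)/d)² = 1.500 × (2.765/0.50)².
n₁ = 1.500 × 30.58 = 45.9.
Round up: n₁ = 46, giving n₂ = 2 × 46 = 92.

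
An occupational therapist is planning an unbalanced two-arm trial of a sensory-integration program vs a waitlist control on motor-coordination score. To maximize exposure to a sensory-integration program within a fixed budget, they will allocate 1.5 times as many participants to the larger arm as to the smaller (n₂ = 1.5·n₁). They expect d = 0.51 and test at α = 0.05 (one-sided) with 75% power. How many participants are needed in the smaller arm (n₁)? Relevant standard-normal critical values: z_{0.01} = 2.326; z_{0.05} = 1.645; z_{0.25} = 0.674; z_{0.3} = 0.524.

With allocation ratio k = n₂/n₁ = 1.5, Var(x̄₁−x̄₂) = σ²(1/n₁ + 1/(k·n₁)) = σ²·(k+1)/(k·n₁).
So n₁ = (1 + 1/k)·((z_{α} + z_β)/d)² = 1.667 × (2.319/0.51)².
n₁ = 1.667 × 20.68 = 34.5.
Round up: n₁ = 35, giving n₂ = ⌈1.5 × 35⌉ = ⌈52.5⌉ = 53.

n₁ = 35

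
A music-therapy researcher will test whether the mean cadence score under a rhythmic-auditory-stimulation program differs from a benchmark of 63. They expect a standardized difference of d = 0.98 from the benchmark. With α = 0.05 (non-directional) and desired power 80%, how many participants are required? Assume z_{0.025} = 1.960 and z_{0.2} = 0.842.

n = 9

For a one-sample test: n = ((z_{α/2} + z_β) / d)².
z_{α/2} + z_β = 1.960 + 0.842 = 2.802.
n = (2.802 / 0.98)² = 2.859² = 8.17.
Round up.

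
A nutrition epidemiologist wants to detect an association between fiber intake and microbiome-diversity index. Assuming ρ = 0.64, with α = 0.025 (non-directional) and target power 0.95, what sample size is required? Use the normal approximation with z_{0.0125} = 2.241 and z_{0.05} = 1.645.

n = 30

Fisher's z: C = ½·ln((1+r)/(1−r)) = ½·ln(4.5556) = 0.7582.
n = ((z_{α/2} + z_β)/C)² + 3.
(2.241 + 1.645) / 0.7582 = 3.886 / 0.7582 = 5.125.
n = 5.125² + 3 = 26.27 + 3 = 29.3.
Round up.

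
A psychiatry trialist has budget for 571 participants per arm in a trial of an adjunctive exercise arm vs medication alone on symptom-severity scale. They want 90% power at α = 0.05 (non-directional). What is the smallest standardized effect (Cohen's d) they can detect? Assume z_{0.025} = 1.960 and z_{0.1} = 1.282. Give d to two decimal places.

For two independent groups of n = 571 each: d_min = (z_{α/2} + z_β)·√(2/n).
z-sum = 1.960 + 1.282 = 3.242.
d_min = 3.242 × √(2/571) = 3.242 × 0.0592 = 0.192.

d_min ≈ 0.19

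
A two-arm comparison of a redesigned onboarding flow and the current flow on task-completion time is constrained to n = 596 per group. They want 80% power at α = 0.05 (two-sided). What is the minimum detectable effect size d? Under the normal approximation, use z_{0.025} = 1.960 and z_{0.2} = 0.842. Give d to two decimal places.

For two independent groups of n = 596 each: d_min = (z_{α/2} + z_β)·√(2/n).
z-sum = 1.960 + 0.842 = 2.802.
d_min = 2.802 × √(2/596) = 2.802 × 0.0579 = 0.162.

d_min ≈ 0.16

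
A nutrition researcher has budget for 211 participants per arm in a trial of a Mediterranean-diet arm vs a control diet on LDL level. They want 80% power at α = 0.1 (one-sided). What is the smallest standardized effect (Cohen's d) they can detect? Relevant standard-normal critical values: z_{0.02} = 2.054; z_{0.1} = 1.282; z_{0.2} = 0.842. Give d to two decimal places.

For two independent groups of n = 211 each: d_min = (z_{α} + z_β)·√(2/n).
z-sum = 1.282 + 0.842 = 2.124.
d_min = 2.124 × √(2/211) = 2.124 × 0.0974 = 0.207.

d_min ≈ 0.21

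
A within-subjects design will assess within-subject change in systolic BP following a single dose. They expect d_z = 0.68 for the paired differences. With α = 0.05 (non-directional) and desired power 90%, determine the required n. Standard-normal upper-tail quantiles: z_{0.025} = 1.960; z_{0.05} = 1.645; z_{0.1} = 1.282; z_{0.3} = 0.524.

n = 23 pairs

For a paired (one-sample on differences) test: n = ((z_{α/2} + z_β) / d)².
z_{α/2} + z_β = 1.960 + 1.282 = 3.242.
n = (3.242 / 0.68)² = 4.768² = 22.73.
Round up.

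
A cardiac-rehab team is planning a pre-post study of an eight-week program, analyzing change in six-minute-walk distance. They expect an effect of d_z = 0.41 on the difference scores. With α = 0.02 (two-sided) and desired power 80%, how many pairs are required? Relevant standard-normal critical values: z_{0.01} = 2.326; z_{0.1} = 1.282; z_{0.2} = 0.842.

For a paired (one-sample on differences) test: n = ((z_{α/2} + z_β) / d)².
z_{α/2} + z_β = 2.326 + 0.842 = 3.168.
n = (3.168 / 0.41)² = 7.727² = 59.70.
Round up.

n = 60 pairs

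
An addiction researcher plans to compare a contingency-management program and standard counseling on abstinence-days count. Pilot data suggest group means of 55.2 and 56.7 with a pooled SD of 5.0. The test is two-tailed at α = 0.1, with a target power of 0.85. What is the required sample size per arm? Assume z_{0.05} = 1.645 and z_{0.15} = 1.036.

Cohen's d = |M₁ − M₂| / SD_pooled = |55.2 − 56.7| / 5.0 = 1.5 / 5.0 = 0.300.
For two independent groups with equal n: n = 2·((z_{α/2} + z_β) / d)².
z_{α/2} + z_β = 1.645 + 1.036 = 2.681.
n = 2 × (2.681 / 0.300)² = 2 × 8.937² = 2 × 79.86 = 159.7.
Round up to the next whole participant.

n = 160 per group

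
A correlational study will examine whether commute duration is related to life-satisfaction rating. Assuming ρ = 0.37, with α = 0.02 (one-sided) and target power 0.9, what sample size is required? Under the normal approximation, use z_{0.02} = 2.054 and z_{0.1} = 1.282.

Fisher's z: C = ½·ln((1+r)/(1−r)) = ½·ln(2.1746) = 0.3884.
n = ((z_{α} + z_β)/C)² + 3.
(2.054 + 1.282) / 0.3884 = 3.336 / 0.3884 = 8.589.
n = 8.589² + 3 = 73.77 + 3 = 76.8.
Round up.

n = 77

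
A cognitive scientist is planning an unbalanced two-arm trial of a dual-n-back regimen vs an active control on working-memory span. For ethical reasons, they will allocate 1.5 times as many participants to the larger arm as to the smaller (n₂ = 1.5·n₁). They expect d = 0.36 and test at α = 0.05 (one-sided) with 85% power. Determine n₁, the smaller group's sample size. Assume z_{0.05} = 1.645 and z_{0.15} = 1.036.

n₁ = 93

With allocation ratio k = n₂/n₁ = 1.5, Var(x̄₁−x̄₂) = σ²(1/n₁ + 1/(k·n₁)) = σ²·(k+1)/(k·n₁).
So n₁ = (1 + 1/k)·((z_{α} + z_β)/d)² = 1.667 × (2.681/0.36)².
n₁ = 1.667 × 55.46 = 92.4.
Round up: n₁ = 93, giving n₂ = ⌈1.5 × 93⌉ = ⌈139.5⌉ = 140.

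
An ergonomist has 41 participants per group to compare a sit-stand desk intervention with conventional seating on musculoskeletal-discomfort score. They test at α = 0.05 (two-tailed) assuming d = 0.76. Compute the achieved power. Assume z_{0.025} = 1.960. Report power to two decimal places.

power ≈ 0.93

For two equal groups, power = Φ(d·√(n/2) − z_{α/2}).
d·√(n/2) = 0.76 × √(41/2) = 0.76 × 4.528 = 3.441.
z_β = 3.441 − 1.960 = 1.481.
Power = Φ(1.481) = 0.931.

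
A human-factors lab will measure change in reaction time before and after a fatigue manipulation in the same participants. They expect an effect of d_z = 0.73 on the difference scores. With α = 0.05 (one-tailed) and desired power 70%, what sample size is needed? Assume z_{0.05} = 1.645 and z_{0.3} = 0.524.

n = 9 pairs

For a paired (one-sample on differences) test: n = ((z_{α} + z_β) / d)².
z_{α} + z_β = 1.645 + 0.524 = 2.169.
n = (2.169 / 0.73)² = 2.971² = 8.83.
Round up.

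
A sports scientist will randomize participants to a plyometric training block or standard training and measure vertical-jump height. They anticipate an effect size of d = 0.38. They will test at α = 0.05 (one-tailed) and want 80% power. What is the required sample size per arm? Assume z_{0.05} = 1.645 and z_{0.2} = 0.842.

n = 86 per group

For two independent groups with equal n: n = 2·((z_{α} + z_β) / d)².
z_{α} + z_β = 1.645 + 0.842 = 2.487.
n = 2 × (2.487 / 0.38)² = 2 × 6.545² = 2 × 42.83 = 85.7.
Round up to the next whole participant.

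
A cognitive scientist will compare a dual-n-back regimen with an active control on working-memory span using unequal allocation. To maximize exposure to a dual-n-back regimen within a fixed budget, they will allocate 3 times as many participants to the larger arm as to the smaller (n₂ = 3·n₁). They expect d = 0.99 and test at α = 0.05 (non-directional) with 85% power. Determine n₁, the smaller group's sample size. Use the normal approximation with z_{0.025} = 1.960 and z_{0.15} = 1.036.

With allocation ratio k = n₂/n₁ = 3, Var(x̄₁−x̄₂) = σ²(1/n₁ + 1/(k·n₁)) = σ²·(k+1)/(k·n₁).
So n₁ = (1 + 1/k)·((z_{α/2} + z_β)/d)² = 1.333 × (2.996/0.99)².
n₁ = 1.333 × 9.16 = 12.2.
Round up: n₁ = 13, giving n₂ = 3 × 13 = 39.

n₁ = 13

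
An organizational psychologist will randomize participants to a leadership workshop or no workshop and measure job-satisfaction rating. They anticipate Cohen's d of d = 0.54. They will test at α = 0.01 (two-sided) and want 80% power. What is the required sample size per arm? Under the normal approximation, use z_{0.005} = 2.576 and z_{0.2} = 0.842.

For two independent groups with equal n: n = 2·((z_{α/2} + z_β) / d)².
z_{α/2} + z_β = 2.576 + 0.842 = 3.418.
n = 2 × (3.418 / 0.54)² = 2 × 6.330² = 2 × 40.06 = 80.1.
Round up to the next whole participant.

n = 81 per group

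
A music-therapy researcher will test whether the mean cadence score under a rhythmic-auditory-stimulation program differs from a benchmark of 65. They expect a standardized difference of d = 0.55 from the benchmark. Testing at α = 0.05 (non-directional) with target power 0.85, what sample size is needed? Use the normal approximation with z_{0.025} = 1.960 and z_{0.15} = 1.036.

n = 30

For a one-sample test: n = ((z_{α/2} + z_β) / d)².
z_{α/2} + z_β = 1.960 + 1.036 = 2.996.
n = (2.996 / 0.55)² = 5.447² = 29.67.
Round up.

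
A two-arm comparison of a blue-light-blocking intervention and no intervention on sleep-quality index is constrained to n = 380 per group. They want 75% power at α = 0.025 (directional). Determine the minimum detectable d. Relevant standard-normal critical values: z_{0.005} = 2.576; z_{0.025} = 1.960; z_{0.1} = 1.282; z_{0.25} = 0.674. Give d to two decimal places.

d_min ≈ 0.19

For two independent groups of n = 380 each: d_min = (z_{α} + z_β)·√(2/n).
z-sum = 1.960 + 0.674 = 2.634.
d_min = 2.634 × √(2/380) = 2.634 × 0.0725 = 0.191.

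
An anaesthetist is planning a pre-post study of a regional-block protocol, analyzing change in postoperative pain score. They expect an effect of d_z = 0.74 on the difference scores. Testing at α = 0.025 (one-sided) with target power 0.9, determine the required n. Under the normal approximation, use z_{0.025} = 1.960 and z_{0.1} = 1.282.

For a paired (one-sample on differences) test: n = ((z_{α} + z_β) / d)².
z_{α} + z_β = 1.960 + 1.282 = 3.242.
n = (3.242 / 0.74)² = 4.381² = 19.19.
Round up.

n = 20 pairs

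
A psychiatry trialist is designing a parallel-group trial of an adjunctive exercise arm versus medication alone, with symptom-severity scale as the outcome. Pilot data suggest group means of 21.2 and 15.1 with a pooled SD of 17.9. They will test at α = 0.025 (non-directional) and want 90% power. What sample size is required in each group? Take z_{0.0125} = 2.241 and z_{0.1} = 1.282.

n = 214 per group

Cohen's d = |M₁ − M₂| / SD_pooled = |21.2 − 15.1| / 17.9 = 6.1 / 17.9 = 0.341.
For two independent groups with equal n: n = 2·((z_{α/2} + z_β) / d)².
z_{α/2} + z_β = 2.241 + 1.282 = 3.523.
n = 2 × (3.523 / 0.341)² = 2 × 10.331² = 2 × 106.74 = 213.5.
Round up to the next whole participant.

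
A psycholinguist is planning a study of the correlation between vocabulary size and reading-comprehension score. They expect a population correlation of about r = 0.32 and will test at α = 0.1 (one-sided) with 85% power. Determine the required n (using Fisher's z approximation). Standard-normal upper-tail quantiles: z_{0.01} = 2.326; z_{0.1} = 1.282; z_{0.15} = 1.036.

Fisher's z: C = ½·ln((1+r)/(1−r)) = ½·ln(1.9412) = 0.3316.
n = ((z_{α} + z_β)/C)² + 3.
(1.282 + 1.036) / 0.3316 = 2.318 / 0.3316 = 6.990.
n = 6.990² + 3 = 48.86 + 3 = 51.9.
Round up.

n = 52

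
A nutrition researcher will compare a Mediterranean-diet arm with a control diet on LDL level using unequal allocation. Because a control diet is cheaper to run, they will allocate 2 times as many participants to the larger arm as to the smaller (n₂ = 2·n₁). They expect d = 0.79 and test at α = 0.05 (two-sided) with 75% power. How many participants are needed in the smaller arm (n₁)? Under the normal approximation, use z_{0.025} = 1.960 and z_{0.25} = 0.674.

With allocation ratio k = n₂/n₁ = 2, Var(x̄₁−x̄₂) = σ²(1/n₁ + 1/(k·n₁)) = σ²·(k+1)/(k·n₁).
So n₁ = (1 + 1/k)·((z_{α/2} + z_β)/d)² = 1.500 × (2.634/0.79)².
n₁ = 1.500 × 11.12 = 16.7.
Round up: n₁ = 17, giving n₂ = 2 × 17 = 34.

n₁ = 17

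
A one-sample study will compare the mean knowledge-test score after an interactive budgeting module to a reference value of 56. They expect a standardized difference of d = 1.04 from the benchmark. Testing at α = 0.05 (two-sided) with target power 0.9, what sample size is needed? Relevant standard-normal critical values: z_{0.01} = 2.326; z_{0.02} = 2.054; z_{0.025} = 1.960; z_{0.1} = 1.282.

For a one-sample test: n = ((z_{α/2} + z_β) / d)².
z_{α/2} + z_β = 1.960 + 1.282 = 3.242.
n = (3.242 / 1.04)² = 3.117² = 9.72.
Round up.

n = 10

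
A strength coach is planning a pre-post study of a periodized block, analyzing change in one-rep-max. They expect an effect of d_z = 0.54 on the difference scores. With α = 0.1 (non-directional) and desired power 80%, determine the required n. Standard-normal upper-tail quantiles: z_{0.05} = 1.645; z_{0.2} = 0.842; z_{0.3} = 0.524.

n = 22 pairs

For a paired (one-sample on differences) test: n = ((z_{α/2} + z_β) / d)².
z_{α/2} + z_β = 1.645 + 0.842 = 2.487.
n = (2.487 / 0.54)² = 4.606² = 21.21.
Round up.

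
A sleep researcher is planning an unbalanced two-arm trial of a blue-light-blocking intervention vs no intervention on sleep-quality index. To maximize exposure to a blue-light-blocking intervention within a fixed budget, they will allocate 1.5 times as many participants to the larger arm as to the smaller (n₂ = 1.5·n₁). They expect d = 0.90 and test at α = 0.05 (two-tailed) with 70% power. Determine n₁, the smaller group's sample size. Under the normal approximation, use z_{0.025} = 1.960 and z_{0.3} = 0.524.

n₁ = 13

With allocation ratio k = n₂/n₁ = 1.5, Var(x̄₁−x̄₂) = σ²(1/n₁ + 1/(k·n₁)) = σ²·(k+1)/(k·n₁).
So n₁ = (1 + 1/k)·((z_{α/2} + z_β)/d)² = 1.667 × (2.484/0.90)².
n₁ = 1.667 × 7.62 = 12.7.
Round up: n₁ = 13, giving n₂ = ⌈1.5 × 13⌉ = ⌈19.5⌉ = 20.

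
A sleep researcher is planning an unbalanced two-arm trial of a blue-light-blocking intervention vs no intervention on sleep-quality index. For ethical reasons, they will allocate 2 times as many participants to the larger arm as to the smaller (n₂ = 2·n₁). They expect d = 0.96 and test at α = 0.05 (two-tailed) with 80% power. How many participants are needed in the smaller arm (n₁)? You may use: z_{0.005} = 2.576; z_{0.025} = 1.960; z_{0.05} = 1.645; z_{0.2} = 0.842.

With allocation ratio k = n₂/n₁ = 2, Var(x̄₁−x̄₂) = σ²(1/n₁ + 1/(k·n₁)) = σ²·(k+1)/(k·n₁).
So n₁ = (1 + 1/k)·((z_{α/2} + z_β)/d)² = 1.500 × (2.802/0.96)².
n₁ = 1.500 × 8.52 = 12.8.
Round up: n₁ = 13, giving n₂ = 2 × 13 = 26.

n₁ = 13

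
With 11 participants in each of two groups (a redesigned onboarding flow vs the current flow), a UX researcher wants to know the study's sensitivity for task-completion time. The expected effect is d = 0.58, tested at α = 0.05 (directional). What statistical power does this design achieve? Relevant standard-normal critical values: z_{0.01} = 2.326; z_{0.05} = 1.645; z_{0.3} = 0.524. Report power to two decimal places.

power ≈ 0.39

For two equal groups, power = Φ(d·√(n/2) − z_{α}).
d·√(n/2) = 0.58 × √(11/2) = 0.58 × 2.345 = 1.360.
z_β = 1.360 − 1.645 = -0.285.
Power = Φ(-0.285) = 0.388.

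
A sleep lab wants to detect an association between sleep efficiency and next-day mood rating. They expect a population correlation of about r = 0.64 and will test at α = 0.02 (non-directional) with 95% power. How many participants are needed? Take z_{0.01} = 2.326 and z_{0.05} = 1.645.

n = 31

Fisher's z: C = ½·ln((1+r)/(1−r)) = ½·ln(4.5556) = 0.7582.
n = ((z_{α/2} + z_β)/C)² + 3.
(2.326 + 1.645) / 0.7582 = 3.971 / 0.7582 = 5.237.
n = 5.237² + 3 = 27.43 + 3 = 30.4.
Round up.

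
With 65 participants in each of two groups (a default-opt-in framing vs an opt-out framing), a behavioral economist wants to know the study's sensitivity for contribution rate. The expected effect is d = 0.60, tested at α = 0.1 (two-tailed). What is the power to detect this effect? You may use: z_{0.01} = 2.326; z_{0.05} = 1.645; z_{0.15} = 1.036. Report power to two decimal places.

For two equal groups, power = Φ(d·√(n/2) − z_{α/2}).
d·√(n/2) = 0.60 × √(65/2) = 0.60 × 5.701 = 3.421.
z_β = 3.421 − 1.645 = 1.776.
Power = Φ(1.776) = 0.962.

power ≈ 0.96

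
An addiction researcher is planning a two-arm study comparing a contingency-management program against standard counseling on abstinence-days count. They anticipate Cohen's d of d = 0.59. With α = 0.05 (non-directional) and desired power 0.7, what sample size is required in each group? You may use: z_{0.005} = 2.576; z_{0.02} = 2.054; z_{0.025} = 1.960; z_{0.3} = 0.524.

n = 36 per group

For two independent groups with equal n: n = 2·((z_{α/2} + z_β) / d)².
z_{α/2} + z_β = 1.960 + 0.524 = 2.484.
n = 2 × (2.484 / 0.59)² = 2 × 4.210² = 2 × 17.73 = 35.5.
Round up to the next whole participant.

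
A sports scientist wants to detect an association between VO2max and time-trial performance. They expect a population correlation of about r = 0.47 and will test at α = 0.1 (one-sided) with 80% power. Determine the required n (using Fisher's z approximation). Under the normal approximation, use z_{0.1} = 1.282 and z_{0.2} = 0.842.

Fisher's z: C = ½·ln((1+r)/(1−r)) = ½·ln(2.7736) = 0.5101.
n = ((z_{α} + z_β)/C)² + 3.
(1.282 + 0.842) / 0.5101 = 2.124 / 0.5101 = 4.164.
n = 4.164² + 3 = 17.34 + 3 = 20.3.
Round up.

n = 21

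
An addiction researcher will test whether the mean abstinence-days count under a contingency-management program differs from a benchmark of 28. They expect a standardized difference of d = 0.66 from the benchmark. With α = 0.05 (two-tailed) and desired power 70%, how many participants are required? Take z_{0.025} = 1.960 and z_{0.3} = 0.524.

For a one-sample test: n = ((z_{α/2} + z_β) / d)².
z_{α/2} + z_β = 1.960 + 0.524 = 2.484.
n = (2.484 / 0.66)² = 3.764² = 14.16.
Round up.

n = 15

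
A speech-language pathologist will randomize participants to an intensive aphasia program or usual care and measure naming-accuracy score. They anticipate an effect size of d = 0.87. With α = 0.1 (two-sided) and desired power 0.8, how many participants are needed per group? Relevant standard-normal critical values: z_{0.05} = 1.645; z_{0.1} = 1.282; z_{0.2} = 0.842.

n = 17 per group

For two independent groups with equal n: n = 2·((z_{α/2} + z_β) / d)².
z_{α/2} + z_β = 1.645 + 0.842 = 2.487.
n = 2 × (2.487 / 0.87)² = 2 × 2.859² = 2 × 8.17 = 16.3.
Round up to the next whole participant.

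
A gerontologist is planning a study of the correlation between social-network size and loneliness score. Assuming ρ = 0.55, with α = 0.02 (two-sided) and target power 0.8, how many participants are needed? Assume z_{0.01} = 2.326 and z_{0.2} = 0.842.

n = 30

Fisher's z: C = ½·ln((1+r)/(1−r)) = ½·ln(3.4444) = 0.6184.
n = ((z_{α/2} + z_β)/C)² + 3.
(2.326 + 0.842) / 0.6184 = 3.168 / 0.6184 = 5.123.
n = 5.123² + 3 = 26.24 + 3 = 29.2.
Round up.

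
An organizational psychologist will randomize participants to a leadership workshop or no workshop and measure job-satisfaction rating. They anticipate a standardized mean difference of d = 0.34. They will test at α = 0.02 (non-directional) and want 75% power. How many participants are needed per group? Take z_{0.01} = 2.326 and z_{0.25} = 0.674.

For two independent groups with equal n: n = 2·((z_{α/2} + z_β) / d)².
z_{α/2} + z_β = 2.326 + 0.674 = 3.000.
n = 2 × (3.000 / 0.34)² = 2 × 8.824² = 2 × 77.85 = 155.7.
Round up to the next whole participant.

n = 156 per group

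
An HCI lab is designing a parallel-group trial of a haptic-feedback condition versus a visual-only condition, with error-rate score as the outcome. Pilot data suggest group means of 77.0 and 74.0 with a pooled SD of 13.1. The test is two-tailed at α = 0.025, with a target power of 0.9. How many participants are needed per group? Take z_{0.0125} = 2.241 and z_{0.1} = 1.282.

Cohen's d = |M₁ − M₂| / SD_pooled = |77.0 − 74.0| / 13.1 = 3.0 / 13.1 = 0.229.
For two independent groups with equal n: n = 2·((z_{α/2} + z_β) / d)².
z_{α/2} + z_β = 2.241 + 1.282 = 3.523.
n = 2 × (3.523 / 0.229)² = 2 × 15.384² = 2 × 236.68 = 473.4.
Round up to the next whole participant.

n = 474 per group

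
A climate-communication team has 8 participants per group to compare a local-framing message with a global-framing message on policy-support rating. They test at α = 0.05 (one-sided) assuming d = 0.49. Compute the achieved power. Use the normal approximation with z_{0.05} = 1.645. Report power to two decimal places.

For two equal groups, power = Φ(d·√(n/2) − z_{α}).
d·√(n/2) = 0.49 × √(8/2) = 0.49 × 2.000 = 0.980.
z_β = 0.980 − 1.645 = -0.665.
Power = Φ(-0.665) = 0.253.

power ≈ 0.25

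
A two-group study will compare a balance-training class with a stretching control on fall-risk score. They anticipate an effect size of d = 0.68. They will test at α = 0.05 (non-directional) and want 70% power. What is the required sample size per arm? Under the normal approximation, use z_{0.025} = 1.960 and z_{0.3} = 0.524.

n = 27 per group

For two independent groups with equal n: n = 2·((z_{α/2} + z_β) / d)².
z_{α/2} + z_β = 1.960 + 0.524 = 2.484.
n = 2 × (2.484 / 0.68)² = 2 × 3.653² = 2 × 13.34 = 26.7.
Round up to the next whole participant.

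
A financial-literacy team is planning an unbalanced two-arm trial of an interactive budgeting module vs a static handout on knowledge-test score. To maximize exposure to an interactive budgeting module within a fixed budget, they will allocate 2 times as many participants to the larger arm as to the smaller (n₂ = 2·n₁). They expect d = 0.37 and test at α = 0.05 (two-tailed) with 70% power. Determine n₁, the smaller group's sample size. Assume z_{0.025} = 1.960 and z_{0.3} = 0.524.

n₁ = 68

With allocation ratio k = n₂/n₁ = 2, Var(x̄₁−x̄₂) = σ²(1/n₁ + 1/(k·n₁)) = σ²·(k+1)/(k·n₁).
So n₁ = (1 + 1/k)·((z_{α/2} + z_β)/d)² = 1.500 × (2.484/0.37)².
n₁ = 1.500 × 45.07 = 67.6.
Round up: n₁ = 68, giving n₂ = 2 × 68 = 136.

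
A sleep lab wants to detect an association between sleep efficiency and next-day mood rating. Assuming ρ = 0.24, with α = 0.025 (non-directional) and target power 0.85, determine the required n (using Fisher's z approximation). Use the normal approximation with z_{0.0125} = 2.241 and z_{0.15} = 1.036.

Fisher's z: C = ½·ln((1+r)/(1−r)) = ½·ln(1.6316) = 0.2448.
n = ((z_{α/2} + z_β)/C)² + 3.
(2.241 + 1.036) / 0.2448 = 3.277 / 0.2448 = 13.386.
n = 13.386² + 3 = 179.20 + 3 = 182.2.
Round up.

n = 183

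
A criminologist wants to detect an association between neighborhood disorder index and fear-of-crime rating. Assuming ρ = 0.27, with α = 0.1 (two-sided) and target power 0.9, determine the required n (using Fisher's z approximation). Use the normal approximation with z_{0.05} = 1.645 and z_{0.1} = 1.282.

n = 115

Fisher's z: C = ½·ln((1+r)/(1−r)) = ½·ln(1.7397) = 0.2769.
n = ((z_{α/2} + z_β)/C)² + 3.
(1.645 + 1.282) / 0.2769 = 2.927 / 0.2769 = 10.571.
n = 10.571² + 3 = 111.74 + 3 = 114.7.
Round up.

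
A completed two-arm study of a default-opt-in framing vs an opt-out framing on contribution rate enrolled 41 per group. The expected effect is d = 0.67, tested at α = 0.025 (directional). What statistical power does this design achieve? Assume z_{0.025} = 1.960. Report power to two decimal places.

For two equal groups, power = Φ(d·√(n/2) − z_{α}).
d·√(n/2) = 0.67 × √(41/2) = 0.67 × 4.528 = 3.034.
z_β = 3.034 − 1.960 = 1.074.
Power = Φ(1.074) = 0.858.

power ≈ 0.86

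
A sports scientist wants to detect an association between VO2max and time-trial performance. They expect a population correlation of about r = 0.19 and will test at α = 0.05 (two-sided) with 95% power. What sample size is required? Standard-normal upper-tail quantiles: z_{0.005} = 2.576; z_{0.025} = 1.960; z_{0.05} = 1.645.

n = 355

Fisher's z: C = ½·ln((1+r)/(1−r)) = ½·ln(1.4691) = 0.1923.
n = ((z_{α/2} + z_β)/C)² + 3.
(1.960 + 1.645) / 0.1923 = 3.605 / 0.1923 = 18.747.
n = 18.747² + 3 = 351.44 + 3 = 354.4.
Round up.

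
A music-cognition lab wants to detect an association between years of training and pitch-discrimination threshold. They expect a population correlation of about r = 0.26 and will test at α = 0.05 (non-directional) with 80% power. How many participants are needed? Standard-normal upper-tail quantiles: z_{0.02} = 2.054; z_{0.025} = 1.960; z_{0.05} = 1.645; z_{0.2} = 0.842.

n = 114

Fisher's z: C = ½·ln((1+r)/(1−r)) = ½·ln(1.7027) = 0.2661.
n = ((z_{α/2} + z_β)/C)² + 3.
(1.960 + 0.842) / 0.2661 = 2.802 / 0.2661 = 10.530.
n = 10.530² + 3 = 110.88 + 3 = 113.9.
Round up.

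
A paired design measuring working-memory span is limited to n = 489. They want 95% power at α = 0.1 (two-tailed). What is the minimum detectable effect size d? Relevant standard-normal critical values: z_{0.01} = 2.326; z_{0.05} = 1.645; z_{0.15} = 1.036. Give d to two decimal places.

d_min ≈ 0.15

For a single sample (or paired design) of n = 489: d_min = (z_{α/2} + z_β)/√n.
z-sum = 1.645 + 1.645 = 3.290.
d_min = 3.290 / √489 = 3.290 / 22.113 = 0.149.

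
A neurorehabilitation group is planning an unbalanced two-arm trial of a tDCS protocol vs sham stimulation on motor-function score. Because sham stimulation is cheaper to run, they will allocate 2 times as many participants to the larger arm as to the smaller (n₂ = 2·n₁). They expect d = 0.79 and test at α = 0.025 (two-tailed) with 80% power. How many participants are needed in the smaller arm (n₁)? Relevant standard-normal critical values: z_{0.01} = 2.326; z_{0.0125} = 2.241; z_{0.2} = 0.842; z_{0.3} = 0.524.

n₁ = 23

With allocation ratio k = n₂/n₁ = 2, Var(x̄₁−x̄₂) = σ²(1/n₁ + 1/(k·n₁)) = σ²·(k+1)/(k·n₁).
So n₁ = (1 + 1/k)·((z_{α/2} + z_β)/d)² = 1.500 × (3.083/0.79)².
n₁ = 1.500 × 15.23 = 22.8.
Round up: n₁ = 23, giving n₂ = 2 × 23 = 46.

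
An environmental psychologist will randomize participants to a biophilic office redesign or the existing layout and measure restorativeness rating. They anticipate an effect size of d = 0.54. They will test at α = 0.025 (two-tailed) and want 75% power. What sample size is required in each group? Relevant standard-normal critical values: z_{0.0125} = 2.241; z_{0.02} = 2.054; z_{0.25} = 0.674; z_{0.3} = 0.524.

n = 59 per group

For two independent groups with equal n: n = 2·((z_{α/2} + z_β) / d)².
z_{α/2} + z_β = 2.241 + 0.674 = 2.915.
n = 2 × (2.915 / 0.54)² = 2 × 5.398² = 2 × 29.14 = 58.3.
Round up to the next whole participant.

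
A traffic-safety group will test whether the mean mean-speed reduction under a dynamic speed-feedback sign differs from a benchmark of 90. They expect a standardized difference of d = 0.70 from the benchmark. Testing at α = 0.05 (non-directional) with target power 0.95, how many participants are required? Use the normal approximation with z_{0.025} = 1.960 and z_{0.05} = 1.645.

n = 27

For a one-sample test: n = ((z_{α/2} + z_β) / d)².
z_{α/2} + z_β = 1.960 + 1.645 = 3.605.
n = (3.605 / 0.70)² = 5.150² = 26.52.
Round up.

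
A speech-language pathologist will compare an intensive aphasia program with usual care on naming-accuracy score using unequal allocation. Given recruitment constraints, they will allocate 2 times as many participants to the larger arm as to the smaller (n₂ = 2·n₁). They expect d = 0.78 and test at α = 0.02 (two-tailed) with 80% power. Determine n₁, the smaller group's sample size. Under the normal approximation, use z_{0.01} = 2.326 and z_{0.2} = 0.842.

n₁ = 25

With allocation ratio k = n₂/n₁ = 2, Var(x̄₁−x̄₂) = σ²(1/n₁ + 1/(k·n₁)) = σ²·(k+1)/(k·n₁).
So n₁ = (1 + 1/k)·((z_{α/2} + z_β)/d)² = 1.500 × (3.168/0.78)².
n₁ = 1.500 × 16.50 = 24.7.
Round up: n₁ = 25, giving n₂ = 2 × 25 = 50.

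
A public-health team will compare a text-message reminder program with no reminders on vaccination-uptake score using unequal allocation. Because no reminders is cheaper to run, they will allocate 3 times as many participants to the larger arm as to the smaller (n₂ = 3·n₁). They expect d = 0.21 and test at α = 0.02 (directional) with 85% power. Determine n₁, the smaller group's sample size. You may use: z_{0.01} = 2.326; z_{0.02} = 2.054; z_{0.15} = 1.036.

With allocation ratio k = n₂/n₁ = 3, Var(x̄₁−x̄₂) = σ²(1/n₁ + 1/(k·n₁)) = σ²·(k+1)/(k·n₁).
So n₁ = (1 + 1/k)·((z_{α} + z_β)/d)² = 1.333 × (3.090/0.21)².
n₁ = 1.333 × 216.51 = 288.7.
Round up: n₁ = 289, giving n₂ = 3 × 289 = 867.

n₁ = 289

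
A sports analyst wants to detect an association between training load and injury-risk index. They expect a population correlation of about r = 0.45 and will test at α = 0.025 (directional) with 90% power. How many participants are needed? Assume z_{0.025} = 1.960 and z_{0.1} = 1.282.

n = 48

Fisher's z: C = ½·ln((1+r)/(1−r)) = ½·ln(2.6364) = 0.4847.
n = ((z_{α} + z_β)/C)² + 3.
(1.960 + 1.282) / 0.4847 = 3.242 / 0.4847 = 6.689.
n = 6.689² + 3 = 44.74 + 3 = 47.7.
Round up.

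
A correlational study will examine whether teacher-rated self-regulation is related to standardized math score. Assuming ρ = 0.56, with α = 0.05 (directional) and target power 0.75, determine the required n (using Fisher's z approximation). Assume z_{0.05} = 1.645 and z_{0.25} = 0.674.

Fisher's z: C = ½·ln((1+r)/(1−r)) = ½·ln(3.5455) = 0.6328.
n = ((z_{α} + z_β)/C)² + 3.
(1.645 + 0.674) / 0.6328 = 2.319 / 0.6328 = 3.665.
n = 3.665² + 3 = 13.43 + 3 = 16.4.
Round up.

n = 17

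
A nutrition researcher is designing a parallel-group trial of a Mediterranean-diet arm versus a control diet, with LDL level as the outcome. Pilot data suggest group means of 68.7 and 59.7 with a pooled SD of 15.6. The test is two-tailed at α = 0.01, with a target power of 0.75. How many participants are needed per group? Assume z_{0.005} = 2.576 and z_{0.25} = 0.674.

n = 64 per group

Cohen's d = |M₁ − M₂| / SD_pooled = |68.7 − 59.7| / 15.6 = 9.0 / 15.6 = 0.577.
For two independent groups with equal n: n = 2·((z_{α/2} + z_β) / d)².
z_{α/2} + z_β = 2.576 + 0.674 = 3.250.
n = 2 × (3.250 / 0.577)² = 2 × 5.633² = 2 × 31.73 = 63.5.
Round up to the next whole participant.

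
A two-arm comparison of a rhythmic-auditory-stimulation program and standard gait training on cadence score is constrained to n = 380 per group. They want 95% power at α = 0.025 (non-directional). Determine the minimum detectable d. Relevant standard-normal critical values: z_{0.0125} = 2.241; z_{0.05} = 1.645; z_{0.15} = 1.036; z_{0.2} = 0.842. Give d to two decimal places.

d_min ≈ 0.28

For two independent groups of n = 380 each: d_min = (z_{α/2} + z_β)·√(2/n).
z-sum = 2.241 + 1.645 = 3.886.
d_min = 3.886 × √(2/380) = 3.886 × 0.0725 = 0.282.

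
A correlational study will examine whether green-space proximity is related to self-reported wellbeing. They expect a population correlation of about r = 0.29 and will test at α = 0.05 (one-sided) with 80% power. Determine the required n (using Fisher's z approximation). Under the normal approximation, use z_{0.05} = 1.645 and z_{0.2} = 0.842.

Fisher's z: C = ½·ln((1+r)/(1−r)) = ½·ln(1.8169) = 0.2986.
n = ((z_{α} + z_β)/C)² + 3.
(1.645 + 0.842) / 0.2986 = 2.487 / 0.2986 = 8.329.
n = 8.329² + 3 = 69.37 + 3 = 72.4.
Round up.

n = 73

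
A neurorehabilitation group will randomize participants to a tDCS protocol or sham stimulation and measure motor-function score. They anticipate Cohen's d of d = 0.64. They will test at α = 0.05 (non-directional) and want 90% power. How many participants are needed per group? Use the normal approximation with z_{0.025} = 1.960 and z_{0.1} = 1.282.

For two independent groups with equal n: n = 2·((z_{α/2} + z_β) / d)².
z_{α/2} + z_β = 1.960 + 1.282 = 3.242.
n = 2 × (3.242 / 0.64)² = 2 × 5.066² = 2 × 25.66 = 51.3.
Round up to the next whole participant.

n = 52 per group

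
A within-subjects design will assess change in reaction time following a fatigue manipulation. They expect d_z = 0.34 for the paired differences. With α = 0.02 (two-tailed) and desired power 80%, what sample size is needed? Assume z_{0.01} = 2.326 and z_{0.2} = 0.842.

For a paired (one-sample on differences) test: n = ((z_{α/2} + z_β) / d)².
z_{α/2} + z_β = 2.326 + 0.842 = 3.168.
n = (3.168 / 0.34)² = 9.318² = 86.82.
Round up.

n = 87 pairs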